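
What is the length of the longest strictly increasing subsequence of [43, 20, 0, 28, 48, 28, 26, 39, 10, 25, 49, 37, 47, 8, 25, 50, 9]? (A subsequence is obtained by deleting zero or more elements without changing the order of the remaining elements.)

6

One longest increasing subsequence is 0, 10, 25, 37, 47, 50 (positions 3,9,10,12,13,16), of length 6; no longer one exists.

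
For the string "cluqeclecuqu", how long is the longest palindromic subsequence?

7

One longest palindromic subsequence is uqcecqu (positions 3,4,6,8,9,11,12); it reads the same forward and backward, and the interval DP gives dp[1][12] = 7.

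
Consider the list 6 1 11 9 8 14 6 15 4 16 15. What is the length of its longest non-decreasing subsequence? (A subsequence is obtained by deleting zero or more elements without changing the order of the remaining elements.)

Let dp[i] be the longest non-decreasing subsequence ending at position i. Then dp = [1, 1, 2, 2, 2, 3, 2, 4, 2, 5, 5].
The maximum is 5; one witness is 6, 11, 14, 15, 16 at positions 1,3,6,8,10.

5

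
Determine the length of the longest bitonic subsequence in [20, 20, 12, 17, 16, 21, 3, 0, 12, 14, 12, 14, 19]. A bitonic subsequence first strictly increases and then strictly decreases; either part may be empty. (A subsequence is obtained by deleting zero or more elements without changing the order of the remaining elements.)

5

One longest bitonic subsequence is 20, 17, 16, 14, 12 (positions 1,4,5,10,11): it rises to 20 then falls. Length 5 is optimal.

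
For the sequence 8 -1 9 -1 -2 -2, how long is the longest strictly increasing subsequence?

2

Let dp[i] be the longest increasing subsequence ending at position i. Then dp = [1, 1, 2, 1, 1, 1].
The maximum is 2; one witness is 8, 9 at positions 1,3.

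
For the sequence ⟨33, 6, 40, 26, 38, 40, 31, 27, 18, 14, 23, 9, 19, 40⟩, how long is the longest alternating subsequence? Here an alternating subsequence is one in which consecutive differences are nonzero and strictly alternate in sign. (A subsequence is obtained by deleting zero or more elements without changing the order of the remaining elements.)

A longest alternating subsequence is 33, 6, 40, 26, 38, 18, 23, 9, 19 (positions 1,2,3,4,5,9,11,12,13); its 8 consecutive differences strictly alternate in sign, and length 9 is optimal.

9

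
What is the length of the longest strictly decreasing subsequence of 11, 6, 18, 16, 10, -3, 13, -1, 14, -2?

5

Let dp[i] be the longest decreasing subsequence ending at position i. Then dp = [1, 2, 1, 2, 3, 4, 3, 4, 3, 5].
The maximum is 5; one witness is 18, 16, 10, -1, -2 at positions 3,4,5,8,10.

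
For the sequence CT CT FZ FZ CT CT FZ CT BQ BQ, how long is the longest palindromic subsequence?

Using dp[i][j] = 2 + dp[i+1][j−1] if the ends match, else max(dp[i+1][j], dp[i][j−1]):
dp[1][10] = 6. A witness is CT FZ CT CT FZ CT at positions 2,3,5,6,7,8.

6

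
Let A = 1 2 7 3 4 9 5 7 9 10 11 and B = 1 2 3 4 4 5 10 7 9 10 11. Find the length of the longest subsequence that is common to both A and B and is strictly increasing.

9

For each value that appears in both, track the longest common increasing run ending there.
The best achievable length is 9; one witness is 1, 2, 3, 4, 5, 7, 9, 10, 11 (A-positions 1,2,4,5,7,8,9,10,11, B-positions 1,2,3,4,6,8,9,10,11).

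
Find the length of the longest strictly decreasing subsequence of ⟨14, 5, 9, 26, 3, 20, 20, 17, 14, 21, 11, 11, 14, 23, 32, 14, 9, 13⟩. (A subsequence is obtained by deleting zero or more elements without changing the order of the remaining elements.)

6

Let dp[i] be the longest decreasing subsequence ending at position i. Then dp = [1, 2, 2, 1, 3, 2, 2, 3, 4, 2, 5, 5, 4, 2, 1, 4, 6, 5].
The maximum is 6; one witness is 26, 20, 17, 14, 11, 9 at positions 4,6,8,9,11,17.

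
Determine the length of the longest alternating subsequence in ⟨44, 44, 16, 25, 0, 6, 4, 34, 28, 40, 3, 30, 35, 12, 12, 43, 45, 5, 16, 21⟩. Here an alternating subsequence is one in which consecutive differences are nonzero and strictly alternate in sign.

A longest alternating subsequence is 44, 16, 25, 0, 6, 4, 34, 28, 40, 3, 30, 12, 43, 5, 16 (positions 1,3,4,5,6,7,8,9,10,11,12,14,16,18,19); its 14 consecutive differences strictly alternate in sign, and length 15 is optimal.

15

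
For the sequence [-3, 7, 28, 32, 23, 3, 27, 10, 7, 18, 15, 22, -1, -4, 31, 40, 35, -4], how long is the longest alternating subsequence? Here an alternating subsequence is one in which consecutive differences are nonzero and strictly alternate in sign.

11

A longest alternating subsequence is -3, 28, 23, 27, 10, 18, 15, 22, -1, 40, 35 (positions 1,3,5,7,8,10,11,12,13,16,17); its 10 consecutive differences strictly alternate in sign, and length 11 is optimal.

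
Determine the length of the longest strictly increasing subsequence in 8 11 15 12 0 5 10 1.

One longest increasing subsequence is 8, 11, 15 (positions 1,2,3), of length 3; no longer one exists.

3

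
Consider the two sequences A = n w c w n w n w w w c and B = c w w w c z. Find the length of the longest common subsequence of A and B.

A longest common subsequence is cwwwc (length 5); the LCS DP confirms no longer common subsequence exists.

5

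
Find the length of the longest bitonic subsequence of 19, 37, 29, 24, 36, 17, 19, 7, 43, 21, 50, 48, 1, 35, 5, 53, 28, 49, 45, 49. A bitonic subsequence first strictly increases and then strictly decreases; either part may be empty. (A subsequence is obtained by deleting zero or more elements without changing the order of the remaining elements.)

8

One longest bitonic subsequence is 19, 29, 36, 43, 50, 48, 35, 28 (positions 1,3,5,9,11,12,14,17): it rises to 50 then falls. Length 8 is optimal.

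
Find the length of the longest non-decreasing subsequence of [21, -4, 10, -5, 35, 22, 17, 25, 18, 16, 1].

4

Let dp[i] be the longest non-decreasing subsequence ending at position i. Then dp = [1, 1, 2, 1, 3, 3, 3, 4, 4, 3, 2].
The maximum is 4; one witness is -4, 10, 22, 25 at positions 2,3,6,8.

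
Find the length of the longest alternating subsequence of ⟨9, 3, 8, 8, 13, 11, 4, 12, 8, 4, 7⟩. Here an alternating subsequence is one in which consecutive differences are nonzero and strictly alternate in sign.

A longest alternating subsequence is 9, 3, 13, 11, 12, 4, 7 (positions 1,2,5,6,8,10,11); its 6 consecutive differences strictly alternate in sign, and length 7 is optimal.

7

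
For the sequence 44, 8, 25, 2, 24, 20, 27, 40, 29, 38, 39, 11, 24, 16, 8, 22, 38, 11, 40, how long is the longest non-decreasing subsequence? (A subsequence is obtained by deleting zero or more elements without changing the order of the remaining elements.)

Scanning left to right, the best length ending at each element is: 44→1, 8→1, 25→2, 2→1, 24→2, 20→2, 27→3, 40→4, 29→4, 38→5, 39→6, 11→2, 24→3, 16→3, 8→2, 22→4, 38→6, 11→3, 40→7.
So the longest non-decreasing subsequence has length 7, e.g. 8, 25, 27, 29, 38, 39, 40.

7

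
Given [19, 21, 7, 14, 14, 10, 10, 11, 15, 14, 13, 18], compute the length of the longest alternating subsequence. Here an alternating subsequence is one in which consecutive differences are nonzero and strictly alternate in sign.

8

Track the best alternating length ending on an up-step vs a down-step at each position: up/down = 1/1, 2/1, 1/3, 4/3, 4/3, 4/5, 4/5, 6/5, 6/3, 6/7, 6/7, 8/3.
The maximum over both is 8; one such subsequence is 19, 21, 7, 14, 10, 15, 14, 18.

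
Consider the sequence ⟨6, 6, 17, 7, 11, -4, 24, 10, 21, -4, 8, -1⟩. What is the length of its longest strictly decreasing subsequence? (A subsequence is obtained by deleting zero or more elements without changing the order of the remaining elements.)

5

One longest decreasing subsequence is 17, 11, 10, 8, -1 (positions 3,5,8,11,12), of length 5; no longer one exists.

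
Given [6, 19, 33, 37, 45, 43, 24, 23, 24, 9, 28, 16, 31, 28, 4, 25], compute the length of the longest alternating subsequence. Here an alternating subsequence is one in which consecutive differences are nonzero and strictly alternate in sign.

A longest alternating subsequence is 6, 33, 23, 24, 9, 28, 16, 31, 4, 25 (positions 1,3,8,9,10,11,12,13,15,16); its 9 consecutive differences strictly alternate in sign, and length 10 is optimal.

10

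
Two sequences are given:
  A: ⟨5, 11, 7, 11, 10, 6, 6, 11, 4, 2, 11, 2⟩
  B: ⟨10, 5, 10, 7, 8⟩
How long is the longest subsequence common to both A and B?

A longest common subsequence is 5, 7 (length 2); the LCS DP confirms no longer common subsequence exists.

2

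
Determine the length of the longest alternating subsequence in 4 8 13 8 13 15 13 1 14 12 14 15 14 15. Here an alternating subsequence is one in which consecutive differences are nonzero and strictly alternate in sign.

Track the best alternating length ending on an up-step vs a down-step at each position: up/down = 1/1, 2/1, 2/1, 2/3, 4/1, 4/1, 4/5, 1/5, 6/5, 6/7, 8/5, 8/1, 8/9, 10/1.
The maximum over both is 10; one such subsequence is 4, 13, 8, 15, 13, 14, 12, 15, 14, 15.

10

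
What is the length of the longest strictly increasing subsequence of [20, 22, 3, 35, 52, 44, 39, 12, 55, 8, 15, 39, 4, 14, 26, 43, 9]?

5

One longest increasing subsequence is 20, 22, 35, 52, 55 (positions 1,2,4,5,9), of length 5; no longer one exists.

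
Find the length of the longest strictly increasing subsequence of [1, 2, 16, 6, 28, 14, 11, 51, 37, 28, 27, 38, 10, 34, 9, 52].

7

Let dp[i] be the longest increasing subsequence ending at position i. Then dp = [1, 2, 3, 3, 4, 4, 4, 5, 5, 5, 5, 6, 4, 6, 4, 7].
The maximum is 7; one witness is 1, 2, 16, 28, 37, 38, 52 at positions 1,2,3,5,9,12,16.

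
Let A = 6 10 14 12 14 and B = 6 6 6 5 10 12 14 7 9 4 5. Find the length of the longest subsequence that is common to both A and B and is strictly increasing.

4

For each value that appears in both, track the longest common increasing run ending there.
The best achievable length is 4; one witness is 6, 10, 12, 14 (A-positions 1,2,4,5, B-positions 1,5,6,7).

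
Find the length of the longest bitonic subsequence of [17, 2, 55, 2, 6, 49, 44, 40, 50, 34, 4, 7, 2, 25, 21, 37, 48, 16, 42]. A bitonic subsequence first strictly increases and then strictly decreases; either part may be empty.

Let inc[i] be the LIS ending at i and dec[i] the longest strictly decreasing subsequence starting at i. inc = [1, 1, 2, 1, 2, 3, 3, 3, 4, 3, 2, 3, 1, 4, 4, 5, 6, 4, 6], dec = [4, 1, 8, 1, 3, 7, 6, 5, 5, 4, 2, 2, 1, 3, 2, 2, 2, 1, 1].
max_i inc[i]+dec[i]−1 = 9, with one witness 17, 55, 49, 44, 40, 34, 25, 21, 16.

9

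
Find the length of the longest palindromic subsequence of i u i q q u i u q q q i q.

One longest palindromic subsequence is iqquiuqqi (positions 3,4,5,6,7,8,10,11,12); it reads the same forward and backward, and the interval DP gives dp[1][13] = 9.

9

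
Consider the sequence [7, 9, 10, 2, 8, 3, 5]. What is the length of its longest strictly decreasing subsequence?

Scanning left to right, the best length ending at each element is: 7→1, 9→1, 10→1, 2→2, 8→2, 3→3, 5→3.
So the longest decreasing subsequence has length 3, e.g. 9, 8, 3.

3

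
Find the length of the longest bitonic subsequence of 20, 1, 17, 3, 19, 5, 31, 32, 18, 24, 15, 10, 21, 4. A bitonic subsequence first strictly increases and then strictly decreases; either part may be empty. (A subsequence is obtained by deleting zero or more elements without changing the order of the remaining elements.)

9

Let inc[i] be the LIS ending at i and dec[i] the longest strictly decreasing subsequence starting at i. inc = [1, 1, 2, 2, 3, 3, 4, 5, 4, 5, 4, 4, 5, 3], dec = [6, 1, 4, 1, 5, 2, 5, 5, 4, 4, 3, 2, 2, 1].
max_i inc[i]+dec[i]−1 = 9, with one witness 1, 17, 19, 31, 32, 24, 15, 10, 4.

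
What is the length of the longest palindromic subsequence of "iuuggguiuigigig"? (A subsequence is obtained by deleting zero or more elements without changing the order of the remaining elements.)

9

Using dp[i][j] = 2 + dp[i+1][j−1] if the ends match, else max(dp[i+1][j], dp[i][j−1]):
dp[1][15] = 9. A witness is gggiuiggg at positions 4,5,6,8,9,10,11,13,15.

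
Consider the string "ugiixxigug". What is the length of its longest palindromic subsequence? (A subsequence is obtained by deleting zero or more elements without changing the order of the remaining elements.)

One longest palindromic subsequence is ugixxigu (positions 1,2,3,5,6,7,8,9); it reads the same forward and backward, and the interval DP gives dp[1][10] = 8.

8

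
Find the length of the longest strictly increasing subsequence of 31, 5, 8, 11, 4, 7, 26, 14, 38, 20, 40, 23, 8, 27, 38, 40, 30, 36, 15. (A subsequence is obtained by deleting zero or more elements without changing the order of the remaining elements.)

9

One longest increasing subsequence is 5, 8, 11, 14, 20, 23, 27, 38, 40 (positions 2,3,4,8,10,12,14,15,16), of length 9; no longer one exists.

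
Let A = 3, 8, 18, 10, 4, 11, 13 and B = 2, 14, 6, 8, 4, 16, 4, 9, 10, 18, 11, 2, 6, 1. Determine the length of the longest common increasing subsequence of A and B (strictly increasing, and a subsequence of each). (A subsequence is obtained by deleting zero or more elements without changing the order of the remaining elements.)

3

For each value that appears in both, track the longest common increasing run ending there.
The best achievable length is 3; one witness is 8, 10, 11 (A-positions 2,4,6, B-positions 4,9,11).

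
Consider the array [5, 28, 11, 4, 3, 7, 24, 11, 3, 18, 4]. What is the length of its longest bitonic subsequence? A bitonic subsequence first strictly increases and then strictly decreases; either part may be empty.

Let inc[i] be the LIS ending at i and dec[i] the longest strictly decreasing subsequence starting at i. inc = [1, 2, 2, 1, 1, 2, 3, 3, 1, 4, 2], dec = [3, 4, 3, 2, 1, 2, 3, 2, 1, 2, 1].
max_i inc[i]+dec[i]−1 = 5, with one witness 5, 28, 24, 18, 4.

5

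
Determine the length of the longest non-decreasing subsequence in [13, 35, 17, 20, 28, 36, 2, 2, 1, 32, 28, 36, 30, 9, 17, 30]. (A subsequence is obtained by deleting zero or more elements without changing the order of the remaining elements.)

Let dp[i] be the longest non-decreasing subsequence ending at position i. Then dp = [1, 2, 2, 3, 4, 5, 1, 2, 1, 5, 5, 6, 6, 3, 4, 7].
The maximum is 7; one witness is 13, 17, 20, 28, 28, 30, 30 at positions 1,3,4,5,11,13,16.

7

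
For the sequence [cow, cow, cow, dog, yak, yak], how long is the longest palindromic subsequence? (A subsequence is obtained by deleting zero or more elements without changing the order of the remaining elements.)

3

Using dp[i][j] = 2 + dp[i+1][j−1] if the ends match, else max(dp[i+1][j], dp[i][j−1]):
dp[1][6] = 3. A witness is cow cow cow at positions 1,2,3.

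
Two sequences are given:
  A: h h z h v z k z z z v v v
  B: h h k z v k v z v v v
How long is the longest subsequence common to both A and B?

9

A longest common subsequence is hhzvkzvvv (length 9); the LCS DP confirms no longer common subsequence exists.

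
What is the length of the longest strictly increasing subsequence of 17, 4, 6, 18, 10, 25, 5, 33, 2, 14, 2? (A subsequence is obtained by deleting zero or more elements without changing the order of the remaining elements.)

5

One longest increasing subsequence is 4, 6, 18, 25, 33 (positions 2,3,4,6,8), of length 5; no longer one exists.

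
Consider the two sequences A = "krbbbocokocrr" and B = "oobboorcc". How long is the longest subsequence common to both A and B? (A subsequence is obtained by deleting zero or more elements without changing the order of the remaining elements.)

A longest common subsequence is bbocc (length 5); the LCS DP confirms no longer common subsequence exists.

5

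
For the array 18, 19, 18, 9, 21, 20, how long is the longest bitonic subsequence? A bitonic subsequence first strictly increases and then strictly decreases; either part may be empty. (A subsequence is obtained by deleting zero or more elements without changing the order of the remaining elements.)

4

Let inc[i] be the LIS ending at i and dec[i] the longest strictly decreasing subsequence starting at i. inc = [1, 2, 1, 1, 3, 3], dec = [2, 3, 2, 1, 2, 1].
max_i inc[i]+dec[i]−1 = 4, with one witness 18, 19, 18, 9.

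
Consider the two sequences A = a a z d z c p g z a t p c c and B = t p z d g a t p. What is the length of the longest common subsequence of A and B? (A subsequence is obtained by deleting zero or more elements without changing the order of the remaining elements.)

6

Backtracking the LCS table gives one alignment: z (A3,B3) → d (A4,B4) → g (A8,B5) → a (A10,B6) → t (A11,B7) → p (A12,B8).
So the longest common subsequence has length 6.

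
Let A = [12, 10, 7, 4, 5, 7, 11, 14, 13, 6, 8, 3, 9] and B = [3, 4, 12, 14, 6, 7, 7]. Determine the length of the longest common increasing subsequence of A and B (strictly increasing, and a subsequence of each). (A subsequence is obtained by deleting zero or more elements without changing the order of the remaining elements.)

2

For each value that appears in both, track the longest common increasing run ending there.
The best achievable length is 2; one witness is 4, 14 (A-positions 4,8, B-positions 2,4).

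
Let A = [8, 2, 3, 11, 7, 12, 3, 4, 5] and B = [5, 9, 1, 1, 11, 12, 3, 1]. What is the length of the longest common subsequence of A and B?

3

A longest common subsequence is 11, 12, 3 (length 3); the LCS DP confirms no longer common subsequence exists.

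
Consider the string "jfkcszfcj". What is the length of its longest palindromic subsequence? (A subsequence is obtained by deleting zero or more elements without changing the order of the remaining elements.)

5

One longest palindromic subsequence is jcfcj (positions 1,4,7,8,9); it reads the same forward and backward, and the interval DP gives dp[1][9] = 5.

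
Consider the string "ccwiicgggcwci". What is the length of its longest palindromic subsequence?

9

Using dp[i][j] = 2 + dp[i+1][j−1] if the ends match, else max(dp[i+1][j], dp[i][j−1]):
dp[1][13] = 9. A witness is cwcgggcwc at positions 2,3,6,7,8,9,10,11,12.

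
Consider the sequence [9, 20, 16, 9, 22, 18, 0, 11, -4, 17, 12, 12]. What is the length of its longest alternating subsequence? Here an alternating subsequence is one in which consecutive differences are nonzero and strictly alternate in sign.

9

A longest alternating subsequence is 9, 20, 16, 22, 0, 11, -4, 17, 12 (positions 1,2,3,5,7,8,9,10,11); its 8 consecutive differences strictly alternate in sign, and length 9 is optimal.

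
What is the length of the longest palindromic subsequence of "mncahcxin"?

5

Using dp[i][j] = 2 + dp[i+1][j−1] if the ends match, else max(dp[i+1][j], dp[i][j−1]):
dp[1][9] = 5. A witness is nchcn at positions 2,3,5,6,9.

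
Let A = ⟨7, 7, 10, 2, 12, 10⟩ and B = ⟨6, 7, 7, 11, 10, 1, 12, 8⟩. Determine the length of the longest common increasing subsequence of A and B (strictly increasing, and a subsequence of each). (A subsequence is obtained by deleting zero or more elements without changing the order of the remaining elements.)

A longest common strictly increasing subsequence is 7, 10, 12 (length 3); it appears in order in both A and B, and no longer such subsequence exists.

3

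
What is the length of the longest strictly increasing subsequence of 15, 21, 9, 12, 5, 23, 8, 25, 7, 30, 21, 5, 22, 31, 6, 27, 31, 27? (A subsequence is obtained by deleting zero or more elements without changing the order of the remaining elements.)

Scanning left to right, the best length ending at each element is: 15→1, 21→2, 9→1, 12→2, 5→1, 23→3, 8→2, 25→4, 7→2, 30→5, 21→3, 5→1, 22→4, 31→6, 6→2, 27→5, 31→6, 27→5.
So the longest increasing subsequence has length 6, e.g. 15, 21, 23, 25, 30, 31.

6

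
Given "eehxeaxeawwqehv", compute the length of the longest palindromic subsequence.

7

One longest palindromic subsequence is heaeaeh (positions 3,5,6,8,9,13,14); it reads the same forward and backward, and the interval DP gives dp[1][15] = 7.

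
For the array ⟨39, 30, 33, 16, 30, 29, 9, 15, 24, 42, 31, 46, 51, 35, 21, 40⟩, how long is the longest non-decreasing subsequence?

6

One longest non-decreasing subsequence is 9, 15, 24, 42, 46, 51 (positions 7,8,9,10,12,13), of length 6; no longer one exists.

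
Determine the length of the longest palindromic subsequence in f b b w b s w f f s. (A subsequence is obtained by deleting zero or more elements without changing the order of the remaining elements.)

5

One longest palindromic subsequence is fwswf (positions 1,4,6,7,9); it reads the same forward and backward, and the interval DP gives dp[1][10] = 5.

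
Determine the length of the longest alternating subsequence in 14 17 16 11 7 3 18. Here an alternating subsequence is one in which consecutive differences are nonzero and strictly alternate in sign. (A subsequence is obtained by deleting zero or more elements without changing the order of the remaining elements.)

4

A longest alternating subsequence is 14, 17, 16, 18 (positions 1,2,3,7); its 3 consecutive differences strictly alternate in sign, and length 4 is optimal.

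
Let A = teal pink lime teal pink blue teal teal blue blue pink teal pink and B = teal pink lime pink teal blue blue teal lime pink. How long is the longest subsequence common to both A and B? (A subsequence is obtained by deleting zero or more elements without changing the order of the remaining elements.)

9

A longest common subsequence is teal, pink, lime, pink, teal, blue, blue, teal, pink (length 9); the LCS DP confirms no longer common subsequence exists.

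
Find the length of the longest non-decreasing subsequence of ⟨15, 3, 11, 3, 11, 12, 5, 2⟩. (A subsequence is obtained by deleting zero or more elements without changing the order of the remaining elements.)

4

Let dp[i] be the longest non-decreasing subsequence ending at position i. Then dp = [1, 1, 2, 2, 3, 4, 3, 1].
The maximum is 4; one witness is 3, 11, 11, 12 at positions 2,3,5,6.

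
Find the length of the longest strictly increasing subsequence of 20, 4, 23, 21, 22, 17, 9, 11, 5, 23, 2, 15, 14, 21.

5

Scanning left to right, the best length ending at each element is: 20→1, 4→1, 23→2, 21→2, 22→3, 17→2, 9→2, 11→3, 5→2, 23→4, 2→1, 15→4, 14→4, 21→5.
So the longest increasing subsequence has length 5, e.g. 4, 9, 11, 15, 21.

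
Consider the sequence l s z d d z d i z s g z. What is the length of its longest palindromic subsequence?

Using dp[i][j] = 2 + dp[i+1][j−1] if the ends match, else max(dp[i+1][j], dp[i][j−1]):
dp[1][12] = 7. A witness is szdzdzs at positions 2,3,5,6,7,9,10.

7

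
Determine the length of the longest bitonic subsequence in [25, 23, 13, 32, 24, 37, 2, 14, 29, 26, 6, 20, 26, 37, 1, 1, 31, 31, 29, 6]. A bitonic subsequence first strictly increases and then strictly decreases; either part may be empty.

8

Let inc[i] be the LIS ending at i and dec[i] the longest strictly decreasing subsequence starting at i. inc = [1, 1, 1, 2, 2, 3, 1, 2, 3, 3, 2, 3, 4, 5, 1, 1, 5, 5, 5, 2], dec = [5, 4, 3, 5, 4, 5, 2, 3, 4, 3, 2, 2, 2, 4, 1, 1, 3, 3, 2, 1].
max_i inc[i]+dec[i]−1 = 8, with one witness 13, 14, 20, 26, 37, 31, 29, 6.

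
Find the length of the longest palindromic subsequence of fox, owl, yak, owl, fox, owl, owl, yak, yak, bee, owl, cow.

Using dp[i][j] = 2 + dp[i+1][j−1] if the ends match, else max(dp[i+1][j], dp[i][j−1]):
dp[1][12] = 7. A witness is owl yak owl owl owl yak owl at positions 2,3,4,6,7,9,11.

7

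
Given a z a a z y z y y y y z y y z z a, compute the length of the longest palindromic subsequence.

14

One longest palindromic subsequence is azzyzyyyyzyzza (positions 1,2,5,6,7,8,9,10,11,12,14,15,16,17); it reads the same forward and backward, and the interval DP gives dp[1][17] = 14.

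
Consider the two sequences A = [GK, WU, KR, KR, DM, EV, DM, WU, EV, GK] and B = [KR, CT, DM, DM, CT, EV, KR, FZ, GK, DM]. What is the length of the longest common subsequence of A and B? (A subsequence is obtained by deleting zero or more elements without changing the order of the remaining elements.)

A longest common subsequence is KR, DM, DM, EV, GK (length 5); the LCS DP confirms no longer common subsequence exists.

5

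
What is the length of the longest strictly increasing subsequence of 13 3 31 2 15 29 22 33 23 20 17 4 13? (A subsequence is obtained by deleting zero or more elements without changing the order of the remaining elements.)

Scanning left to right, the best length ending at each element is: 13→1, 3→1, 31→2, 2→1, 15→2, 29→3, 22→3, 33→4, 23→4, 20→3, 17→3, 4→2, 13→3.
So the longest increasing subsequence has length 4, e.g. 13, 15, 29, 33.

4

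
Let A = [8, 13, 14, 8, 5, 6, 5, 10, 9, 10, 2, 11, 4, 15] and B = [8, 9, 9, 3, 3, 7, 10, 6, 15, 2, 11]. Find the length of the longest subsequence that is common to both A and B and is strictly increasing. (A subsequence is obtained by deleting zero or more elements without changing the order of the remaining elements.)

For each value that appears in both, track the longest common increasing run ending there.
The best achievable length is 4; one witness is 8, 9, 10, 15 (A-positions 1,9,10,14, B-positions 1,2,7,9).

4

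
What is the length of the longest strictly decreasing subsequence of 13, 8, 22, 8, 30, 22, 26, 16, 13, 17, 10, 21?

One longest decreasing subsequence is 30, 22, 16, 13, 10 (positions 5,6,8,9,11), of length 5; no longer one exists.

5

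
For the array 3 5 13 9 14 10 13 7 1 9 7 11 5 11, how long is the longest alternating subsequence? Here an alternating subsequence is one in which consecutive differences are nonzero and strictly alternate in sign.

Track the best alternating length ending on an up-step vs a down-step at each position: up/down = 1/1, 2/1, 2/1, 2/3, 4/1, 4/5, 6/5, 2/7, 1/7, 8/7, 8/9, 10/7, 8/11, 12/7.
The maximum over both is 12; one such subsequence is 3, 13, 9, 14, 10, 13, 7, 9, 7, 11, 5, 11.

12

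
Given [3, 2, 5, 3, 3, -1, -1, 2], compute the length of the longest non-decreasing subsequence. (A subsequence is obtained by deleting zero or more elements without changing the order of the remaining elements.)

Scanning left to right, the best length ending at each element is: 3→1, 2→1, 5→2, 3→2, 3→3, -1→1, -1→2, 2→3.
So the longest non-decreasing subsequence has length 3, e.g. 3, 3, 3.

3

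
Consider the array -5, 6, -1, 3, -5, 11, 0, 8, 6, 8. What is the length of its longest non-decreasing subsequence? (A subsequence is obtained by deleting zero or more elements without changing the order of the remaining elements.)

Scanning left to right, the best length ending at each element is: -5→1, 6→2, -1→2, 3→3, -5→2, 11→4, 0→3, 8→4, 6→4, 8→5.
So the longest non-decreasing subsequence has length 5, e.g. -5, -1, 3, 8, 8.

5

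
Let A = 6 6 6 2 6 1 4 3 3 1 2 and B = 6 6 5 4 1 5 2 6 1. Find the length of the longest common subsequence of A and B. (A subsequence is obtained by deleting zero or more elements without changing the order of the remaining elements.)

5

A longest common subsequence is 6, 6, 2, 6, 1 (length 5); the LCS DP confirms no longer common subsequence exists.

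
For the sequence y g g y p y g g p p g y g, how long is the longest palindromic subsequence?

One longest palindromic subsequence is yggypyggy (positions 1,2,3,4,5,6,8,11,12); it reads the same forward and backward, and the interval DP gives dp[1][13] = 9.

9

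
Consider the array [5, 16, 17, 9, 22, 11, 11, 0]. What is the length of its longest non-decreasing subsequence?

4

Let dp[i] be the longest non-decreasing subsequence ending at position i. Then dp = [1, 2, 3, 2, 4, 3, 4, 1].
The maximum is 4; one witness is 5, 16, 17, 22 at positions 1,2,3,5.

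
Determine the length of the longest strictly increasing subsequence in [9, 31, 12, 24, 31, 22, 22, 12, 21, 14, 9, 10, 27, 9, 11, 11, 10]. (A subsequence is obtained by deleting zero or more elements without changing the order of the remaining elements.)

4

Let dp[i] be the longest increasing subsequence ending at position i. Then dp = [1, 2, 2, 3, 4, 3, 3, 2, 3, 3, 1, 2, 4, 1, 3, 3, 2].
The maximum is 4; one witness is 9, 12, 24, 31 at positions 1,3,4,5.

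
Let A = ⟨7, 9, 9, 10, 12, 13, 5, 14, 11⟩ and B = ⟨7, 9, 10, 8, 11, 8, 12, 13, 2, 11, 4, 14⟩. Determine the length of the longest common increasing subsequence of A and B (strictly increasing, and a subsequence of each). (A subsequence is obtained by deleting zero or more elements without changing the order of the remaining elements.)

A longest common strictly increasing subsequence is 7, 9, 10, 12, 13, 14 (length 6); it appears in order in both A and B, and no longer such subsequence exists.

6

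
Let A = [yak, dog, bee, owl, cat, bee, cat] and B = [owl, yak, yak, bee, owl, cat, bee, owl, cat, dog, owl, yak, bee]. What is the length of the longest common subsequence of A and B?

Backtracking the LCS table gives one alignment: yak (A1,B3) → bee (A3,B4) → owl (A4,B5) → cat (A5,B6) → bee (A6,B7) → cat (A7,B9).
So the longest common subsequence has length 6.

6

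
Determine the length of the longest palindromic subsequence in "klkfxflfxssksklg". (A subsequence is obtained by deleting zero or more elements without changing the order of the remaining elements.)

9

Using dp[i][j] = 2 + dp[i+1][j−1] if the ends match, else max(dp[i+1][j], dp[i][j−1]):
dp[1][16] = 9. A witness is lkxflfxkl at positions 2,3,5,6,7,8,9,14,15.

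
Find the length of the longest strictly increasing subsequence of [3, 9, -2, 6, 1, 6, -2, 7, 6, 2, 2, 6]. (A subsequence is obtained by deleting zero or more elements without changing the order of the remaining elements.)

Let dp[i] be the longest increasing subsequence ending at position i. Then dp = [1, 2, 1, 2, 2, 3, 1, 4, 3, 3, 3, 4].
The maximum is 4; one witness is -2, 1, 6, 7 at positions 3,5,6,8.

4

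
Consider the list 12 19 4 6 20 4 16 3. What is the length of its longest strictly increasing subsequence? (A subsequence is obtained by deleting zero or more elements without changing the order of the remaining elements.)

3

One longest increasing subsequence is 12, 19, 20 (positions 1,2,5), of length 3; no longer one exists.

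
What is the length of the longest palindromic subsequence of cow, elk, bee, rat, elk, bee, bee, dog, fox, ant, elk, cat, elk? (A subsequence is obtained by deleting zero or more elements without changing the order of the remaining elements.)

Using dp[i][j] = 2 + dp[i+1][j−1] if the ends match, else max(dp[i+1][j], dp[i][j−1]):
dp[1][13] = 6. A witness is elk elk bee bee elk elk at positions 2,5,6,7,11,13.

6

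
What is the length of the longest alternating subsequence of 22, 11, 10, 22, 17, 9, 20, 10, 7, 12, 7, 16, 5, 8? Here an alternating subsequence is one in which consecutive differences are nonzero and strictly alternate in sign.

A longest alternating subsequence is 22, 11, 22, 17, 20, 10, 12, 7, 16, 5, 8 (positions 1,2,4,5,7,8,10,11,12,13,14); its 10 consecutive differences strictly alternate in sign, and length 11 is optimal.

11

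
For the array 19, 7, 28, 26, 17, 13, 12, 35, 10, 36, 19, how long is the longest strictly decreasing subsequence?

6

One longest decreasing subsequence is 28, 26, 17, 13, 12, 10 (positions 3,4,5,6,7,9), of length 6; no longer one exists.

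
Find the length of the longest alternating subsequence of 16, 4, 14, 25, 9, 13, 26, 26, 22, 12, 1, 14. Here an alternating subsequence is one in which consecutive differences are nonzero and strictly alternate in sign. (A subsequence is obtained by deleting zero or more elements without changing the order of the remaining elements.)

A longest alternating subsequence is 16, 4, 14, 9, 13, 12, 14 (positions 1,2,3,5,6,10,12); its 6 consecutive differences strictly alternate in sign, and length 7 is optimal.

7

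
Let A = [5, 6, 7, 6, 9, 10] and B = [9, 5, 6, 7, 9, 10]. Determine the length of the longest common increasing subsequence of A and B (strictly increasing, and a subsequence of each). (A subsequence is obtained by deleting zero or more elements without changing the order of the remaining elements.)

For each value that appears in both, track the longest common increasing run ending there.
The best achievable length is 5; one witness is 5, 6, 7, 9, 10 (A-positions 1,2,3,5,6, B-positions 2,3,4,5,6).

5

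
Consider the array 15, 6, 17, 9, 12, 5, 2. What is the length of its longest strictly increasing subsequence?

3

Scanning left to right, the best length ending at each element is: 15→1, 6→1, 17→2, 9→2, 12→3, 5→1, 2→1.
So the longest increasing subsequence has length 3, e.g. 6, 9, 12.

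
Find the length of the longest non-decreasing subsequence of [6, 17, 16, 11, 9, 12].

Let dp[i] be the longest non-decreasing subsequence ending at position i. Then dp = [1, 2, 2, 2, 2, 3].
The maximum is 3; one witness is 6, 11, 12 at positions 1,4,6.

3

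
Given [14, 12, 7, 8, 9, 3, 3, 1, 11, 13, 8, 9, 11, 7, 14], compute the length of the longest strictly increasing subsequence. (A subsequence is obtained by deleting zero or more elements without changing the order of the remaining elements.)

Let dp[i] be the longest increasing subsequence ending at position i. Then dp = [1, 1, 1, 2, 3, 1, 1, 1, 4, 5, 2, 3, 4, 2, 6].
The maximum is 6; one witness is 7, 8, 9, 11, 13, 14 at positions 3,4,5,9,10,15.

6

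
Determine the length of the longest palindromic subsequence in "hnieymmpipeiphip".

One longest palindromic subsequence is hiepipeih (positions 1,3,4,8,9,10,11,12,14); it reads the same forward and backward, and the interval DP gives dp[1][16] = 9.

9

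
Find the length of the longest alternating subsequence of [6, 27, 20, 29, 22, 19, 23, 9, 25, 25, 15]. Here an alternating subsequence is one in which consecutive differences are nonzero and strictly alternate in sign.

9

A longest alternating subsequence is 6, 27, 20, 29, 22, 23, 9, 25, 15 (positions 1,2,3,4,5,7,8,9,11); its 8 consecutive differences strictly alternate in sign, and length 9 is optimal.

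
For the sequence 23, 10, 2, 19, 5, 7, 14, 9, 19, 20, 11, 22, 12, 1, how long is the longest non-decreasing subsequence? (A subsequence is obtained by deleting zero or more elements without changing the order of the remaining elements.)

Scanning left to right, the best length ending at each element is: 23→1, 10→1, 2→1, 19→2, 5→2, 7→3, 14→4, 9→4, 19→5, 20→6, 11→5, 22→7, 12→6, 1→1.
So the longest non-decreasing subsequence has length 7, e.g. 2, 5, 7, 14, 19, 20, 22.

7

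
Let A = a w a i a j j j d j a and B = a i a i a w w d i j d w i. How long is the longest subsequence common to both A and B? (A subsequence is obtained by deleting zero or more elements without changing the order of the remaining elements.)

Backtracking the LCS table gives one alignment: a (A1,B1) → a (A3,B3) → i (A4,B4) → a (A5,B5) → j (A8,B10) → d (A9,B11).
So the longest common subsequence has length 6.

6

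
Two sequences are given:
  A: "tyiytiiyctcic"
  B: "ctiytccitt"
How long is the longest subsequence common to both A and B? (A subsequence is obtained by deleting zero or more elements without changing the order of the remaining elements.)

7

A longest common subsequence is tiytcci (length 7); the LCS DP confirms no longer common subsequence exists.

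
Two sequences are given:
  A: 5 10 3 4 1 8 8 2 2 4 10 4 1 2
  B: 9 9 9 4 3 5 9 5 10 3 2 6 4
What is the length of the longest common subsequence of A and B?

5

A longest common subsequence is 5, 10, 3, 2, 4 (length 5); the LCS DP confirms no longer common subsequence exists.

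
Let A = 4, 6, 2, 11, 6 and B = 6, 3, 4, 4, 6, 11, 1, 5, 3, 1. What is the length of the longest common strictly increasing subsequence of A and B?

3

A longest common strictly increasing subsequence is 4, 6, 11 (length 3); it appears in order in both A and B, and no longer such subsequence exists.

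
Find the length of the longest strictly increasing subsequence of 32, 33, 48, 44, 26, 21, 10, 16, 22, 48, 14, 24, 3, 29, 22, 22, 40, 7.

One longest increasing subsequence is 10, 16, 22, 24, 29, 40 (positions 7,8,9,12,14,17), of length 6; no longer one exists.

6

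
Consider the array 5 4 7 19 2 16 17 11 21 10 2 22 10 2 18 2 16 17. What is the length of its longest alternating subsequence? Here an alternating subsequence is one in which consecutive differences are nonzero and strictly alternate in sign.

13

A longest alternating subsequence is 5, 4, 7, 2, 16, 11, 21, 10, 22, 10, 18, 2, 16 (positions 1,2,3,5,6,8,9,10,12,13,15,16,17); its 12 consecutive differences strictly alternate in sign, and length 13 is optimal.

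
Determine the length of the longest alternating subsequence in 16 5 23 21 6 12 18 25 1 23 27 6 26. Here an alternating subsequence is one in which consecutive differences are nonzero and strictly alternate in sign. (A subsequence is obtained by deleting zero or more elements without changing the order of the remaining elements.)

A longest alternating subsequence is 16, 5, 23, 6, 12, 1, 23, 6, 26 (positions 1,2,3,5,6,9,10,12,13); its 8 consecutive differences strictly alternate in sign, and length 9 is optimal.

9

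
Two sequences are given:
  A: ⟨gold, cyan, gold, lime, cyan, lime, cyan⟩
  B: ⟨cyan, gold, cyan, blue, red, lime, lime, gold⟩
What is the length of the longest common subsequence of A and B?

Backtracking the LCS table gives one alignment: gold (A1,B2) → cyan (A2,B3) → lime (A4,B6) → lime (A6,B7).
So the longest common subsequence has length 4.

4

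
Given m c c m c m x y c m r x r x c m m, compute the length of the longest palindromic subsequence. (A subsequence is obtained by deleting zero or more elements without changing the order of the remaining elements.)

11

One longest palindromic subsequence is mmcxrxrxcmm (positions 1,4,5,7,11,12,13,14,15,16,17); it reads the same forward and backward, and the interval DP gives dp[1][17] = 11.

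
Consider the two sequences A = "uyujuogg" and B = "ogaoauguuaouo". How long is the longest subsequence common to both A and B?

4

Backtracking the LCS table gives one alignment: u (A1,B8) → u (A3,B9) → u (A5,B12) → o (A6,B13).
So the longest common subsequence has length 4.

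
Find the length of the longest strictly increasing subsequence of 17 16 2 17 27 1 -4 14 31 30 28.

4

Let dp[i] be the longest increasing subsequence ending at position i. Then dp = [1, 1, 1, 2, 3, 1, 1, 2, 4, 4, 4].
The maximum is 4; one witness is 16, 17, 27, 31 at positions 2,4,5,9.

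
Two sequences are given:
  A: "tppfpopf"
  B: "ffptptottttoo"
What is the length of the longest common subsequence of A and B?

A longest common subsequence is tpo (length 3); the LCS DP confirms no longer common subsequence exists.

3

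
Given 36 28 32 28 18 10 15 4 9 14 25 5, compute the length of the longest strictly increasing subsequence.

4

Let dp[i] be the longest increasing subsequence ending at position i. Then dp = [1, 1, 2, 1, 1, 1, 2, 1, 2, 3, 4, 2].
The maximum is 4; one witness is 4, 9, 14, 25 at positions 8,9,10,11.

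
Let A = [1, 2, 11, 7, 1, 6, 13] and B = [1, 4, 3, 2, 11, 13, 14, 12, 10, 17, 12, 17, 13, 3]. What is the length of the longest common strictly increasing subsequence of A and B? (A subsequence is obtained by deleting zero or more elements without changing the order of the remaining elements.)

For each value that appears in both, track the longest common increasing run ending there.
The best achievable length is 4; one witness is 1, 2, 11, 13 (A-positions 1,2,3,7, B-positions 1,4,5,6).

4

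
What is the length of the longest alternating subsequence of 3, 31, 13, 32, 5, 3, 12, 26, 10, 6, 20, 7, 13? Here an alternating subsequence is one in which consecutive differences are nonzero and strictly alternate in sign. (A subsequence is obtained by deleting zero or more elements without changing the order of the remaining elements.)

Track the best alternating length ending on an up-step vs a down-step at each position: up/down = 1/1, 2/1, 2/3, 4/1, 2/5, 1/5, 6/5, 6/5, 6/7, 6/7, 8/7, 8/9, 10/9.
The maximum over both is 10; one such subsequence is 3, 31, 13, 32, 5, 12, 10, 20, 7, 13.

10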